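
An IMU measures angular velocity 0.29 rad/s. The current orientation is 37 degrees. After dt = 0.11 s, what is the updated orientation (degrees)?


delta_theta = w * dt = 0.29 * 0.11 = 0.0319 rad
= 1.8277 deg
theta_new = 37 + 1.8277 = 38.8277 deg


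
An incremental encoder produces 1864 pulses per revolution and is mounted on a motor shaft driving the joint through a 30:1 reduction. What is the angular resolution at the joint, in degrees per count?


counts per rev = 1864
effective counts at joint = 1864 * 30 = 55920
resolution = 360 / 55920
= 0.0064 deg/count


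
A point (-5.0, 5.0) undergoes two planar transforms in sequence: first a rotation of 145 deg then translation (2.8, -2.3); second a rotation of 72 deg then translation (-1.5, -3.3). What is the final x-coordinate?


After transform 1:
x1 = cos(145)*-5.0 - sin(145)*5.0 + 2.8 = 4.0279
y1 = sin(145)*-5.0 + cos(145)*5.0 + -2.3 = -9.2636
After transform 2:
x2 = cos(72)*4.0279 - sin(72)*-9.2636 + -1.5
= 8.5549


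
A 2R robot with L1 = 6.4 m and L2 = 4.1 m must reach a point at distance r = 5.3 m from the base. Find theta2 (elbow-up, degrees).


cos(theta2) = (r^2 - L1^2 - L2^2) / (2*L1*L2)
cos(theta2) = (28.09 - 40.96 - 16.81) / 52.48
cos(theta2) = -0.565549
theta2 = 124.4404 degrees


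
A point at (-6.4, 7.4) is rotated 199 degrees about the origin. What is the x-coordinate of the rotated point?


x' = x*cos(theta) - y*sin(theta)
cos(199 deg) = -0.9455, sin(199 deg) = -0.3256
x' = -6.4 * -0.9455 - 7.4 * -0.3256
= 6.0513 - -2.4092
= 8.4605


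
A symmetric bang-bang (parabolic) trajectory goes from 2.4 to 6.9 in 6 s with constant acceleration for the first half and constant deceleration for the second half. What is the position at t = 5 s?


Symmetric rest-to-rest: each phase covers (pf-p0)/2 in time T/2. 0.5*a*(T/2)^2 = (pf-p0)/2 => a = 4*(pf-p0)/T^2
a = 4*(6.9-2.4)/6^2 = 0.5
t = 5 is in the deceleration phase (t > T/2).
p = pf - 0.5*a*(T-t)^2 = 6.9 - 0.5*0.5*1^2
= 6.65


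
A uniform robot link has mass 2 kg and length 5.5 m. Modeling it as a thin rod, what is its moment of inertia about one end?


I = (1/3) * m * L^2
= (1/3) * 2 * 5.5^2
= 0.333333 * 2 * 30.25
= 20.1667 kg*m^2


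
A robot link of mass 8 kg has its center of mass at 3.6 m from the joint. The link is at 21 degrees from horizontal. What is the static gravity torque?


tau = m*g*L*cos(angle)
= 8 * 9.81 * 3.6 * cos(21 deg)
= 8 * 9.81 * 3.6 * 0.9336
= 263.7626 Nm


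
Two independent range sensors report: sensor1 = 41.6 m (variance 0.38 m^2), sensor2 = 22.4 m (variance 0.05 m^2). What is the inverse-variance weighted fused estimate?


w1 = (1/var1) / (1/var1 + 1/var2)
   = 2.6316 / (2.6316 + 20.0) = 0.1163
w2 = 1 - w1 = 0.8837
fused = w1*s1 + w2*s2 = 4.8372 + 19.7953
= 24.6326 m


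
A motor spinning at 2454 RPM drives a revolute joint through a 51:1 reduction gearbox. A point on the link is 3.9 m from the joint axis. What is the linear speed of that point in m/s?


omega_motor = 2454 * 2*pi/60 = 256.9823 rad/s
omega_joint = omega_motor / 51 = 5.0389 rad/s
v = omega_joint * r = 5.0389 * 3.9
= 19.6516 m/s


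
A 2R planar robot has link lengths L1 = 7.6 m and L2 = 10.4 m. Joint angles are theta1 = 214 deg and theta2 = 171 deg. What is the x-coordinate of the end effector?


Convert angles to radians: theta1 = 3.735, theta2 = 2.9845
x = L1*cos(theta1) + L2*cos(theta1+theta2)
x = -6.3007 + 9.4256
x = 3.1249


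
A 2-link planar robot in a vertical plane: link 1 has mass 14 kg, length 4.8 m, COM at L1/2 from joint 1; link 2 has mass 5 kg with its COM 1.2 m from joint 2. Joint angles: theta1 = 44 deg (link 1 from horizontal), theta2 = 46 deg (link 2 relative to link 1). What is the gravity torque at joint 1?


Horizontal distance from joint 1 to link-1 COM:
  x_c1 = (L1/2)*cos(t1) = 2.4 * 0.7193 = 1.7264 m
Horizontal distance from joint 1 to link-2 COM:
  x_c2 = L1*cos(t1) + Lc2*cos(t1+t2)
       = 4.8*0.7193 + 1.2*0.0 = 3.4528 m
tau1 = m1*g*x_c1 + m2*g*x_c2
     = 14*9.81*1.7264 + 5*9.81*3.4528
     = 237.1059 + 169.3614
     = 406.4673 Nm


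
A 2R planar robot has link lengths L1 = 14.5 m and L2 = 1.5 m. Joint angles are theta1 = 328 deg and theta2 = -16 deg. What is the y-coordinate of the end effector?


Convert angles to radians: theta1 = 5.7247, theta2 = -0.2793
y = L1*sin(theta1) + L2*sin(theta1+theta2)
y = -7.6838 + -1.1147
y = -8.7985


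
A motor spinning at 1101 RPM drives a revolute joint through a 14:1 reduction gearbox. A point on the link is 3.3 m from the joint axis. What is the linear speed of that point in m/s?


omega_motor = 1101 * 2*pi/60 = 115.2965 rad/s
omega_joint = omega_motor / 14 = 8.2355 rad/s
v = omega_joint * r = 8.2355 * 3.3
= 27.177 m/s


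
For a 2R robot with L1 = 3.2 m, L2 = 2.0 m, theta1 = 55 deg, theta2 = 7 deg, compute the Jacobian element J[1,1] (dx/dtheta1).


J[1,1] = -L1*sin(t1) - L2*sin(t1+t2)
= -3.2*sin(55) - 2.0*sin(62)
= -4.3872


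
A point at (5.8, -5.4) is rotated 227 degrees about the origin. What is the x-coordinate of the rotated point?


x' = x*cos(theta) - y*sin(theta)
cos(227 deg) = -0.682, sin(227 deg) = -0.7314
x' = 5.8 * -0.682 - -5.4 * -0.7314
= -3.9556 - 3.9493
= -7.9049


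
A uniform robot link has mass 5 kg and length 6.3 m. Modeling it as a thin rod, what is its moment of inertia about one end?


I = (1/3) * m * L^2
= (1/3) * 5 * 6.3^2
= 0.333333 * 5 * 39.69
= 66.15 kg*m^2


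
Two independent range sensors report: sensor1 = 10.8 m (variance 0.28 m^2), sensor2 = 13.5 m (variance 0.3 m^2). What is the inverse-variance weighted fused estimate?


w1 = (1/var1) / (1/var1 + 1/var2)
   = 3.5714 / (3.5714 + 3.3333) = 0.5172
w2 = 1 - w1 = 0.4828
fused = w1*s1 + w2*s2 = 5.5862 + 6.5172
= 12.1034 m


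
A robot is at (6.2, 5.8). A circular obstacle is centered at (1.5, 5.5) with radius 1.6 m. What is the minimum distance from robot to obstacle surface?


center_dist = sqrt((6.2-1.5)^2 + (5.8-5.5)^2)
= sqrt(22.09 + 0.09)
= 4.7096
min_dist = center_dist - radius = 4.7096 - 1.6 = 3.1096 m


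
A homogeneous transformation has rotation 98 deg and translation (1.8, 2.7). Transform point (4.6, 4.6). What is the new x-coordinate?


x' = cos(theta)*px - sin(theta)*py + tx
= -0.1392*4.6 - 0.9903*4.6 + 1.8
= -3.3954


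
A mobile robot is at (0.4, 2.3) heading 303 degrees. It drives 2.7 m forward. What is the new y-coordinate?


y_new = y0 + d*sin(theta)
= 2.3 + 2.7*sin(303)
= 2.3 + -2.2644
= 0.0356


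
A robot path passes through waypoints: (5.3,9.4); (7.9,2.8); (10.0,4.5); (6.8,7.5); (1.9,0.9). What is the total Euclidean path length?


Segment lengths:
  seg1 = sqrt((2.6)^2 + (-6.6)^2) = 7.0937
  seg2 = sqrt((2.1)^2 + (1.7)^2) = 2.7019
  seg3 = sqrt((-3.2)^2 + (3.0)^2) = 4.3863
  seg4 = sqrt((-4.9)^2 + (-6.6)^2) = 8.2201
Total = 22.402


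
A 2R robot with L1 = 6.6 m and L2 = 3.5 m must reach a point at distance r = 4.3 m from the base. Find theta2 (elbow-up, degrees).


cos(theta2) = (r^2 - L1^2 - L2^2) / (2*L1*L2)
cos(theta2) = (18.49 - 43.56 - 12.25) / 46.2
cos(theta2) = -0.807792
theta2 = 143.8808 degrees


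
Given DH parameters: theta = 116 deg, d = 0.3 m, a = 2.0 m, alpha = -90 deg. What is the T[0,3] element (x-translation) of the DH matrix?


T[0,3] = a * cos(theta)
= 2.0 * cos(116 deg)
= 2.0 * -0.4384
= -0.8767


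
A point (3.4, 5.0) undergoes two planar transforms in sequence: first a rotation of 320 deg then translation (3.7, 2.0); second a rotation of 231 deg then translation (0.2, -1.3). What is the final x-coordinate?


After transform 1:
x1 = cos(320)*3.4 - sin(320)*5.0 + 3.7 = 9.5185
y1 = sin(320)*3.4 + cos(320)*5.0 + 2.0 = 3.6447
After transform 2:
x2 = cos(231)*9.5185 - sin(231)*3.6447 + 0.2
= -2.9577


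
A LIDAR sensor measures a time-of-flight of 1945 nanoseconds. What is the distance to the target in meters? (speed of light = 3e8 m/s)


tof = 1945 ns = 1.945e-06 s
dist = c * tof / 2
= 3e8 * 1.945e-06 / 2
= 291.75 m


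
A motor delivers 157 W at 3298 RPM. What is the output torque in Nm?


omega = 3298 * 2*pi/60 = 345.3658 rad/s
tau = P / omega = 157 / 345.3658
= 0.4546 Nm


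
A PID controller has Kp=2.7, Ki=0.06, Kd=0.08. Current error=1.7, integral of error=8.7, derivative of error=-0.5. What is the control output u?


u = Kp*e + Ki*int(e) + Kd*de/dt
= 2.7*1.7 + 0.06*8.7 + 0.08*(-0.5)
= 4.59 + 0.522 + -0.04
= 5.072


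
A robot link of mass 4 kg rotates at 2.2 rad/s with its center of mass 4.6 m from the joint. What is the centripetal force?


F = m * omega^2 * r
= 4 * 2.2^2 * 4.6
= 4 * 4.84 * 4.6
= 89.056 N


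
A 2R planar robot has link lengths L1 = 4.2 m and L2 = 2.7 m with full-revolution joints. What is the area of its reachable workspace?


r_max = L1 + L2 = 6.9 m
r_min = |L1 - L2| = 1.5 m
Area = pi*(r_max^2 - r_min^2)
= pi*(47.61 - 2.25)
= pi * 45.36
= 142.5026 m^2


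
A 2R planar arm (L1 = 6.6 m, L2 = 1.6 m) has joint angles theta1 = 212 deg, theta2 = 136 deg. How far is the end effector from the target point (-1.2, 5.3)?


End effector via forward kinematics:
x = L1*cos(t1) + L2*cos(t1+t2) = -4.0321
y = L1*sin(t1) + L2*sin(t1+t2) = -3.8301
Distance to target:
d = sqrt((-1.2 - -4.0321)^2 + (5.3 - -3.8301)^2)
= sqrt(8.0207 + 83.3592)
= 9.5593 m


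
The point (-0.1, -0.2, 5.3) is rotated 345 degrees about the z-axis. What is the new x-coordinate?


Rotation about z-axis: x' = x*cos(theta) - y*sin(theta)
= -0.1 * 0.9659 - -0.2 * -0.2588
= -0.1484


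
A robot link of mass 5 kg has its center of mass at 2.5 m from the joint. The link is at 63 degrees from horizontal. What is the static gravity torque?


tau = m*g*L*cos(angle)
= 5 * 9.81 * 2.5 * cos(63 deg)
= 5 * 9.81 * 2.5 * 0.454
= 55.6706 Nm


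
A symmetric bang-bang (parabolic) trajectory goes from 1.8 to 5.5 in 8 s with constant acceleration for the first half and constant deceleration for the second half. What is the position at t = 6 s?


Symmetric rest-to-rest: each phase covers (pf-p0)/2 in time T/2. 0.5*a*(T/2)^2 = (pf-p0)/2 => a = 4*(pf-p0)/T^2
a = 4*(5.5-1.8)/8^2 = 0.2313
t = 6 is in the deceleration phase (t > T/2).
p = pf - 0.5*a*(T-t)^2 = 5.5 - 0.5*0.2313*2^2
= 5.0375


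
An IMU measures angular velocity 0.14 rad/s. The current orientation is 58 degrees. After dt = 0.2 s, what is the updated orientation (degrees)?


delta_theta = w * dt = 0.14 * 0.2 = 0.028 rad
= 1.6043 deg
theta_new = 58 + 1.6043 = 59.6043 deg


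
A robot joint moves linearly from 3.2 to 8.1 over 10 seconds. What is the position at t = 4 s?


s = t/T = 4/10 = 0.4
p(t) = p0 + (pf-p0)*s
= 3.2 + (8.1 - 3.2) * 0.4
= 5.16


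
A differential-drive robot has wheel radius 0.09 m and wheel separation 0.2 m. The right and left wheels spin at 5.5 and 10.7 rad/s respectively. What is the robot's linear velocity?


vR = r*wR = 0.09*5.5 = 0.495 m/s
vL = r*wL = 0.09*10.7 = 0.963 m/s
v = (vR+vL)/2 = 0.729 m/s
omega = (vR-vL)/L = -2.34 rad/s
linear velocity = 0.729 m/s


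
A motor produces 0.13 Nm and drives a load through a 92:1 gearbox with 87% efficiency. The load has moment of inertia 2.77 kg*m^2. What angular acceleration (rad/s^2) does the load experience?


tau_out = tau_motor * N * eta
= 0.13 * 92 * 0.87 = 10.4052 Nm
alpha = tau_out / I = 10.4052 / 2.77
= 3.7564 rad/s^2


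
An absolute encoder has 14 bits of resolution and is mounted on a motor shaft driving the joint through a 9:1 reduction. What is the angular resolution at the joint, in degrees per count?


counts = 2^14 = 16384
effective counts at joint = 16384 * 9 = 147456
resolution = 360 / 147456
= 0.0024 deg/count


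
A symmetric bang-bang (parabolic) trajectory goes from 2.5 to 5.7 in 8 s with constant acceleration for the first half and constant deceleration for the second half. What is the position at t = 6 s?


Symmetric rest-to-rest: each phase covers (pf-p0)/2 in time T/2. 0.5*a*(T/2)^2 = (pf-p0)/2 => a = 4*(pf-p0)/T^2
a = 4*(5.7-2.5)/8^2 = 0.2
t = 6 is in the deceleration phase (t > T/2).
p = pf - 0.5*a*(T-t)^2 = 5.7 - 0.5*0.2*2^2
= 5.3


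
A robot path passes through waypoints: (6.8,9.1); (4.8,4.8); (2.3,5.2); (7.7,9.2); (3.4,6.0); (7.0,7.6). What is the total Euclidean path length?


Segment lengths:
  seg1 = sqrt((-2.0)^2 + (-4.3)^2) = 4.7424
  seg2 = sqrt((-2.5)^2 + (0.4)^2) = 2.5318
  seg3 = sqrt((5.4)^2 + (4.0)^2) = 6.7201
  seg4 = sqrt((-4.3)^2 + (-3.2)^2) = 5.36
  seg5 = sqrt((3.6)^2 + (1.6)^2) = 3.9395
Total = 23.2939


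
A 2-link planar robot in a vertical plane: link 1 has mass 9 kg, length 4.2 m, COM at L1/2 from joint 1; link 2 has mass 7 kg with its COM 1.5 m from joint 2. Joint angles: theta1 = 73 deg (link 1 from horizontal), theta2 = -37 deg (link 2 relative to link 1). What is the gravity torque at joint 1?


Horizontal distance from joint 1 to link-1 COM:
  x_c1 = (L1/2)*cos(t1) = 2.1 * 0.2924 = 0.614 m
Horizontal distance from joint 1 to link-2 COM:
  x_c2 = L1*cos(t1) + Lc2*cos(t1+t2)
       = 4.2*0.2924 + 1.5*0.809 = 2.4415 m
tau1 = m1*g*x_c1 + m2*g*x_c2
     = 9*9.81*0.614 + 7*9.81*2.4415
     = 54.2083 + 167.6569
     = 221.8652 Nm


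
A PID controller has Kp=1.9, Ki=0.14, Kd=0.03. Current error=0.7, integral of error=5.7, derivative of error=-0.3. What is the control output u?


u = Kp*e + Ki*int(e) + Kd*de/dt
= 1.9*0.7 + 0.14*5.7 + 0.03*(-0.3)
= 1.33 + 0.798 + -0.009
= 2.119


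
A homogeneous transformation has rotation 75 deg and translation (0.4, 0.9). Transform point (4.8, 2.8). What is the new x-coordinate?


x' = cos(theta)*px - sin(theta)*py + tx
= 0.2588*4.8 - 0.9659*2.8 + 0.4
= -1.0623


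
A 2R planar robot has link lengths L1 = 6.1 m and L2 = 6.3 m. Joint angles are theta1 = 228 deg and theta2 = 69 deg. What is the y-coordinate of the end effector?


Convert angles to radians: theta1 = 3.9794, theta2 = 1.2043
y = L1*sin(theta1) + L2*sin(theta1+theta2)
y = -4.5332 + -5.6133
y = -10.1465


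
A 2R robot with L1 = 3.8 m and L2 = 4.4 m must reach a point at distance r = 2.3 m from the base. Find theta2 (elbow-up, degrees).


cos(theta2) = (r^2 - L1^2 - L2^2) / (2*L1*L2)
cos(theta2) = (5.29 - 14.44 - 19.36) / 33.44
cos(theta2) = -0.852572
theta2 = 148.4925 degrees


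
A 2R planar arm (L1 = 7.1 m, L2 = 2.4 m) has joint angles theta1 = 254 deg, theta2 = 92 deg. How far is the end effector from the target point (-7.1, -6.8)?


End effector via forward kinematics:
x = L1*cos(t1) + L2*cos(t1+t2) = 0.3717
y = L1*sin(t1) + L2*sin(t1+t2) = -7.4056
Distance to target:
d = sqrt((-7.1 - 0.3717)^2 + (-6.8 - -7.4056)^2)
= sqrt(55.8261 + 0.3667)
= 7.4962 m


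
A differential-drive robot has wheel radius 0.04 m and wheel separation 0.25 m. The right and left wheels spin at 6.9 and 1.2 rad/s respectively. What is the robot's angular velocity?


vR = r*wR = 0.04*6.9 = 0.276 m/s
vL = r*wL = 0.04*1.2 = 0.048 m/s
v = (vR+vL)/2 = 0.162 m/s
omega = (vR-vL)/L = 0.912 rad/s
angular velocity = 0.912 rad/s


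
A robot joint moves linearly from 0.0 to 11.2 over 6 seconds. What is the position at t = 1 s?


s = t/T = 1/6 = 0.1667
p(t) = p0 + (pf-p0)*s
= 0.0 + (11.2 - 0.0) * 0.1667
= 1.8667


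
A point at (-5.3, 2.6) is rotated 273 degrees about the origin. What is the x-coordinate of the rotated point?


x' = x*cos(theta) - y*sin(theta)
cos(273 deg) = 0.0523, sin(273 deg) = -0.9986
x' = -5.3 * 0.0523 - 2.6 * -0.9986
= -0.2774 - -2.5964
= 2.3191


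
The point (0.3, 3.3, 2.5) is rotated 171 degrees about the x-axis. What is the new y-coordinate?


Rotation about x-axis: y' = y*cos(theta) - z*sin(theta)
= 3.3 * -0.9877 - 2.5 * 0.1564
= -3.6505


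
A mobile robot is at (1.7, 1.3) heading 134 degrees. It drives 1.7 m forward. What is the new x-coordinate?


x_new = x0 + d*cos(theta)
= 1.7 + 1.7*cos(134)
= 1.7 + -1.1809
= 0.5191


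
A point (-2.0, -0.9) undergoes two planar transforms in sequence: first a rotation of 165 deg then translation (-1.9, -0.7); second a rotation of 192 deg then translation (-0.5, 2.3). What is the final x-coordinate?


After transform 1:
x1 = cos(165)*-2.0 - sin(165)*-0.9 + -1.9 = 0.2648
y1 = sin(165)*-2.0 + cos(165)*-0.9 + -0.7 = -0.3483
After transform 2:
x2 = cos(192)*0.2648 - sin(192)*-0.3483 + -0.5
= -0.8314


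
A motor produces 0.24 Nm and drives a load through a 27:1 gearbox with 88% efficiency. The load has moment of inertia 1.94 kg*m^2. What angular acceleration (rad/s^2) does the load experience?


tau_out = tau_motor * N * eta
= 0.24 * 27 * 0.88 = 5.7024 Nm
alpha = tau_out / I = 5.7024 / 1.94
= 2.9394 rad/s^2


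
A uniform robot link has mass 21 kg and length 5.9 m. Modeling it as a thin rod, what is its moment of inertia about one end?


I = (1/3) * m * L^2
= (1/3) * 21 * 5.9^2
= 0.333333 * 21 * 34.81
= 243.67 kg*m^2


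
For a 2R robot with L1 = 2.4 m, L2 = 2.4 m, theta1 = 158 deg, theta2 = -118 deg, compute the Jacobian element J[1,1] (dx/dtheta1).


J[1,1] = -L1*sin(t1) - L2*sin(t1+t2)
= -2.4*sin(158) - 2.4*sin(40)
= -2.4417


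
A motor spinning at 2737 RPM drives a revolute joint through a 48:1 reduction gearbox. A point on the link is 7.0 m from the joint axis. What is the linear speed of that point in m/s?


omega_motor = 2737 * 2*pi/60 = 286.618 rad/s
omega_joint = omega_motor / 48 = 5.9712 rad/s
v = omega_joint * r = 5.9712 * 7.0
= 41.7985 m/s


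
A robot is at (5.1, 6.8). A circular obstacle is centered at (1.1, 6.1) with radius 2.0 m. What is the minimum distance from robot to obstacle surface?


center_dist = sqrt((5.1-1.1)^2 + (6.8-6.1)^2)
= sqrt(16.0 + 0.49)
= 4.0608
min_dist = center_dist - radius = 4.0608 - 2.0 = 2.0608 m


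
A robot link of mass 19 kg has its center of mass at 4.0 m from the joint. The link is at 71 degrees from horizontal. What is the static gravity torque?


tau = m*g*L*cos(angle)
= 19 * 9.81 * 4.0 * cos(71 deg)
= 19 * 9.81 * 4.0 * 0.3256
= 242.7306 Nm


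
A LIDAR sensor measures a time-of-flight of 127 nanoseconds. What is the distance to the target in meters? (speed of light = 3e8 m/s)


tof = 127 ns = 1.27e-07 s
dist = c * tof / 2
= 3e8 * 1.27e-07 / 2
= 19.05 m


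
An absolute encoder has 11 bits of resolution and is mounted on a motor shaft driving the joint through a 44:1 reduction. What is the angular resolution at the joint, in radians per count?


counts = 2^11 = 2048
effective counts at joint = 2048 * 44 = 90112
resolution = 2*pi / 90112
= 6.9726e-05 rad/count


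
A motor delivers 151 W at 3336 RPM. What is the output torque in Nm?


omega = 3336 * 2*pi/60 = 349.3451 rad/s
tau = P / omega = 151 / 349.3451
= 0.4322 Nm


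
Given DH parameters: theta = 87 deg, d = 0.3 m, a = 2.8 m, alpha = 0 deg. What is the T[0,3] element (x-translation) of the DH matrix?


T[0,3] = a * cos(theta)
= 2.8 * cos(87 deg)
= 2.8 * 0.0523
= 0.1465


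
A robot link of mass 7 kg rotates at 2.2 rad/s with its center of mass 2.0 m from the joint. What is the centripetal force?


F = m * omega^2 * r
= 7 * 2.2^2 * 2.0
= 7 * 4.84 * 2.0
= 67.76 N


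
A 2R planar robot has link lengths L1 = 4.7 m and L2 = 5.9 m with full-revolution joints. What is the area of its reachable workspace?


r_max = L1 + L2 = 10.6 m
r_min = |L1 - L2| = 1.2 m
Area = pi*(r_max^2 - r_min^2)
= pi*(112.36 - 1.44)
= pi * 110.92
= 348.4655 m^2


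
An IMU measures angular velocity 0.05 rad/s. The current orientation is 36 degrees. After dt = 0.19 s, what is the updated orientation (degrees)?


delta_theta = w * dt = 0.05 * 0.19 = 0.0095 rad
= 0.5443 deg
theta_new = 36 + 0.5443 = 36.5443 deg


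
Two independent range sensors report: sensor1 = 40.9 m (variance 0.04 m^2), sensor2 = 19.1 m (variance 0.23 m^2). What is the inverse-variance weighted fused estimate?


w1 = (1/var1) / (1/var1 + 1/var2)
   = 25.0 / (25.0 + 4.3478) = 0.8519
w2 = 1 - w1 = 0.1481
fused = w1*s1 + w2*s2 = 34.8407 + 2.8296
= 37.6704 m


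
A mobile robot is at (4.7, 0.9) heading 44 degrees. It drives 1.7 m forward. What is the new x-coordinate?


x_new = x0 + d*cos(theta)
= 4.7 + 1.7*cos(44)
= 4.7 + 1.2229
= 5.9229


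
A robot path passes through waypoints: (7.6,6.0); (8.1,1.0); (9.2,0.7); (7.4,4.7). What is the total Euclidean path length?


Segment lengths:
  seg1 = sqrt((0.5)^2 + (-5.0)^2) = 5.0249
  seg2 = sqrt((1.1)^2 + (-0.3)^2) = 1.1402
  seg3 = sqrt((-1.8)^2 + (4.0)^2) = 4.3863
Total = 10.5515


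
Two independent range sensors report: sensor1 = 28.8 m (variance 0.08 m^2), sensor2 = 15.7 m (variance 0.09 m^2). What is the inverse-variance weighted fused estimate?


w1 = (1/var1) / (1/var1 + 1/var2)
   = 12.5 / (12.5 + 11.1111) = 0.5294
w2 = 1 - w1 = 0.4706
fused = w1*s1 + w2*s2 = 15.2471 + 7.3882
= 22.6353 m


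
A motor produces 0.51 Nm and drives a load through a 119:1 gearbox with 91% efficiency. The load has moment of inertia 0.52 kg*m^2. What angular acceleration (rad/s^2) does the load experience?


tau_out = tau_motor * N * eta
= 0.51 * 119 * 0.91 = 55.2279 Nm
alpha = tau_out / I = 55.2279 / 0.52
= 106.2075 rad/s^2


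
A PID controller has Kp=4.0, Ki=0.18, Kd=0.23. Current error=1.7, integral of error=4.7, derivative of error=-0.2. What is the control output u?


u = Kp*e + Ki*int(e) + Kd*de/dt
= 4.0*1.7 + 0.18*4.7 + 0.23*(-0.2)
= 6.8 + 0.846 + -0.046
= 7.6


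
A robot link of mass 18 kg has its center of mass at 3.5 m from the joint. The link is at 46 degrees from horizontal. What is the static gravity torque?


tau = m*g*L*cos(angle)
= 18 * 9.81 * 3.5 * cos(46 deg)
= 18 * 9.81 * 3.5 * 0.6947
= 429.3197 Nm


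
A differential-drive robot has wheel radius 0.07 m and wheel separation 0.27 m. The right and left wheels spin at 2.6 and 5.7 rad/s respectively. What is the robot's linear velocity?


vR = r*wR = 0.07*2.6 = 0.182 m/s
vL = r*wL = 0.07*5.7 = 0.399 m/s
v = (vR+vL)/2 = 0.2905 m/s
omega = (vR-vL)/L = -0.8037 rad/s
linear velocity = 0.2905 m/s


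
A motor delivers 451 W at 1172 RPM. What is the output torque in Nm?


omega = 1172 * 2*pi/60 = 122.7316 rad/s
tau = P / omega = 451 / 122.7316
= 3.6747 Nm


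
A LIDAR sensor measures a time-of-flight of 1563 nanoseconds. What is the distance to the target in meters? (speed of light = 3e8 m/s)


tof = 1563 ns = 1.563e-06 s
dist = c * tof / 2
= 3e8 * 1.563e-06 / 2
= 234.45 m


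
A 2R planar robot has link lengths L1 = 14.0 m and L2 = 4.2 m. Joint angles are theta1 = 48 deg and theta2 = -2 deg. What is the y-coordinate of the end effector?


Convert angles to radians: theta1 = 0.8378, theta2 = -0.0349
y = L1*sin(theta1) + L2*sin(theta1+theta2)
y = 10.404 + 3.0212
y = 13.4253


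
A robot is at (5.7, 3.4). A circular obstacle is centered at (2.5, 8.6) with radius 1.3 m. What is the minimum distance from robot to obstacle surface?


center_dist = sqrt((5.7-2.5)^2 + (3.4-8.6)^2)
= sqrt(10.24 + 27.04)
= 6.1057
min_dist = center_dist - radius = 6.1057 - 1.3 = 4.8057 m


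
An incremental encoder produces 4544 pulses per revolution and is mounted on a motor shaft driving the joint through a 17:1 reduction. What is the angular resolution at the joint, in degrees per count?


counts per rev = 4544
effective counts at joint = 4544 * 17 = 77248
resolution = 360 / 77248
= 0.0047 deg/count


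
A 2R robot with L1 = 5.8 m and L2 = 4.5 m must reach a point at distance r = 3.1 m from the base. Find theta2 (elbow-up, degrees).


cos(theta2) = (r^2 - L1^2 - L2^2) / (2*L1*L2)
cos(theta2) = (9.61 - 33.64 - 20.25) / 52.2
cos(theta2) = -0.848276
theta2 = 148.0246 degrees


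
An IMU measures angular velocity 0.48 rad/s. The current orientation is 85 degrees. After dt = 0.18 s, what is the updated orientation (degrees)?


delta_theta = w * dt = 0.48 * 0.18 = 0.0864 rad
= 4.9504 deg
theta_new = 85 + 4.9504 = 89.9504 deg


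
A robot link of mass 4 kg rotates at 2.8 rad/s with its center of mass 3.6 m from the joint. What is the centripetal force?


F = m * omega^2 * r
= 4 * 2.8^2 * 3.6
= 4 * 7.84 * 3.6
= 112.896 N


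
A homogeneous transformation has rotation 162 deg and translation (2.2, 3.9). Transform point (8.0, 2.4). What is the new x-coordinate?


x' = cos(theta)*px - sin(theta)*py + tx
= -0.9511*8.0 - 0.309*2.4 + 2.2
= -6.1501


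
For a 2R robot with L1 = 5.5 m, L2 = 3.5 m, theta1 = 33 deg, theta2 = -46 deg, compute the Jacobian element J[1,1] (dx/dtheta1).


J[1,1] = -L1*sin(t1) - L2*sin(t1+t2)
= -5.5*sin(33) - 3.5*sin(-13)
= -2.2082


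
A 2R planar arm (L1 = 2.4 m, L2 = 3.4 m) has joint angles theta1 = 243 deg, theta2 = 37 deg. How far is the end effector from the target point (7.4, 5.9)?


End effector via forward kinematics:
x = L1*cos(t1) + L2*cos(t1+t2) = -0.4992
y = L1*sin(t1) + L2*sin(t1+t2) = -5.4868
Distance to target:
d = sqrt((7.4 - -0.4992)^2 + (5.9 - -5.4868)^2)
= sqrt(62.3969 + 129.6583)
= 13.8584 m


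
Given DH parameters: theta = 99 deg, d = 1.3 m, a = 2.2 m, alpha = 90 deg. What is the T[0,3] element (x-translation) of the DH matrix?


T[0,3] = a * cos(theta)
= 2.2 * cos(99 deg)
= 2.2 * -0.1564
= -0.3442


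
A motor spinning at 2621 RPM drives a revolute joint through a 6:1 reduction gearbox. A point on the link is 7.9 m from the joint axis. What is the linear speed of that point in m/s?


omega_motor = 2621 * 2*pi/60 = 274.4705 rad/s
omega_joint = omega_motor / 6 = 45.7451 rad/s
v = omega_joint * r = 45.7451 * 7.9
= 361.3861 m/s


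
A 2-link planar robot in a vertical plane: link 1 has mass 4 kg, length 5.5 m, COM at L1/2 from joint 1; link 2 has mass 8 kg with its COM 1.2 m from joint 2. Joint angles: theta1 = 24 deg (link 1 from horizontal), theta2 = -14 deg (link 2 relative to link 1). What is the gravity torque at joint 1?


Horizontal distance from joint 1 to link-1 COM:
  x_c1 = (L1/2)*cos(t1) = 2.75 * 0.9135 = 2.5123 m
Horizontal distance from joint 1 to link-2 COM:
  x_c2 = L1*cos(t1) + Lc2*cos(t1+t2)
       = 5.5*0.9135 + 1.2*0.9848 = 6.2063 m
tau1 = m1*g*x_c1 + m2*g*x_c2
     = 4*9.81*2.5123 + 8*9.81*6.2063
     = 98.5807 + 487.068
     = 585.6487 Nm


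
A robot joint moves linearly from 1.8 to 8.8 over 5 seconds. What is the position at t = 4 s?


s = t/T = 4/5 = 0.8
p(t) = p0 + (pf-p0)*s
= 1.8 + (8.8 - 1.8) * 0.8
= 7.4


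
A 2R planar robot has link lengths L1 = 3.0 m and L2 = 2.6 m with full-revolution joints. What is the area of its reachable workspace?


r_max = L1 + L2 = 5.6 m
r_min = |L1 - L2| = 0.4 m
Area = pi*(r_max^2 - r_min^2)
= pi*(31.36 - 0.16)
= pi * 31.2
= 98.0177 m^2


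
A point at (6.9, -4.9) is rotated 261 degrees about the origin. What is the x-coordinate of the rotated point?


x' = x*cos(theta) - y*sin(theta)
cos(261 deg) = -0.1564, sin(261 deg) = -0.9877
x' = 6.9 * -0.1564 - -4.9 * -0.9877
= -1.0794 - 4.8397
= -5.9191


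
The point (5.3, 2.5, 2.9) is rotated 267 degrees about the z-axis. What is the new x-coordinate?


Rotation about z-axis: x' = x*cos(theta) - y*sin(theta)
= 5.3 * -0.0523 - 2.5 * -0.9986
= 2.2192


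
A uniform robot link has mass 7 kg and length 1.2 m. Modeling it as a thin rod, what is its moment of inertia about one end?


I = (1/3) * m * L^2
= (1/3) * 7 * 1.2^2
= 0.333333 * 7 * 1.44
= 3.36 kg*m^2


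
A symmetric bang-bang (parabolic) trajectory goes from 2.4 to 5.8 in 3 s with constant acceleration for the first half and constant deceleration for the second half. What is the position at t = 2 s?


Symmetric rest-to-rest: each phase covers (pf-p0)/2 in time T/2. 0.5*a*(T/2)^2 = (pf-p0)/2 => a = 4*(pf-p0)/T^2
a = 4*(5.8-2.4)/3^2 = 1.5111
t = 2 is in the deceleration phase (t > T/2).
p = pf - 0.5*a*(T-t)^2 = 5.8 - 0.5*1.5111*1^2
= 5.0444


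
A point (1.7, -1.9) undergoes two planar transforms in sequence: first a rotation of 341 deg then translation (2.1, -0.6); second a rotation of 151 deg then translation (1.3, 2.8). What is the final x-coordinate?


After transform 1:
x1 = cos(341)*1.7 - sin(341)*-1.9 + 2.1 = 3.0888
y1 = sin(341)*1.7 + cos(341)*-1.9 + -0.6 = -2.95
After transform 2:
x2 = cos(151)*3.0888 - sin(151)*-2.95 + 1.3
= 0.0286


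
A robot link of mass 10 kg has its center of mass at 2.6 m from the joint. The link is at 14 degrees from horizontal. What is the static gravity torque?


tau = m*g*L*cos(angle)
= 10 * 9.81 * 2.6 * cos(14 deg)
= 10 * 9.81 * 2.6 * 0.9703
= 247.4836 Nm


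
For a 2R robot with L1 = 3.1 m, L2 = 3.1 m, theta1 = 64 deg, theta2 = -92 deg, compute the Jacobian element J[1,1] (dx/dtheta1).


J[1,1] = -L1*sin(t1) - L2*sin(t1+t2)
= -3.1*sin(64) - 3.1*sin(-28)
= -1.3309


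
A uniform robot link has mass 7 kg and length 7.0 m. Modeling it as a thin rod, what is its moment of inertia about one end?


I = (1/3) * m * L^2
= (1/3) * 7 * 7.0^2
= 0.333333 * 7 * 49.0
= 114.3333 kg*m^2


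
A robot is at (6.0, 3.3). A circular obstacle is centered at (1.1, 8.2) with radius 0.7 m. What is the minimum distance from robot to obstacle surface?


center_dist = sqrt((6.0-1.1)^2 + (3.3-8.2)^2)
= sqrt(24.01 + 24.01)
= 6.9296
min_dist = center_dist - radius = 6.9296 - 0.7 = 6.2296 m


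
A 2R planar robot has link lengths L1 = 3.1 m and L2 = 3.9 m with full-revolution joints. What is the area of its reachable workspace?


r_max = L1 + L2 = 7.0 m
r_min = |L1 - L2| = 0.8 m
Area = pi*(r_max^2 - r_min^2)
= pi*(49.0 - 0.64)
= pi * 48.36
= 151.9274 m^2


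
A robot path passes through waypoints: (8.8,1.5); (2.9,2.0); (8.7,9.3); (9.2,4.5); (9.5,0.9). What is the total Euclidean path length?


Segment lengths:
  seg1 = sqrt((-5.9)^2 + (0.5)^2) = 5.9211
  seg2 = sqrt((5.8)^2 + (7.3)^2) = 9.3236
  seg3 = sqrt((0.5)^2 + (-4.8)^2) = 4.826
  seg4 = sqrt((0.3)^2 + (-3.6)^2) = 3.6125
Total = 23.6832


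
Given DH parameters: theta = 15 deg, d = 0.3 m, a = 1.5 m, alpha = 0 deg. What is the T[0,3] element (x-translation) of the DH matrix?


T[0,3] = a * cos(theta)
= 1.5 * cos(15 deg)
= 1.5 * 0.9659
= 1.4489


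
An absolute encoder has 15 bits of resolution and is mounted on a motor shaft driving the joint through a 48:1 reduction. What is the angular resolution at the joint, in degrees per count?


counts = 2^15 = 32768
effective counts at joint = 32768 * 48 = 1572864
resolution = 360 / 1572864
= 2.2888e-04 deg/count


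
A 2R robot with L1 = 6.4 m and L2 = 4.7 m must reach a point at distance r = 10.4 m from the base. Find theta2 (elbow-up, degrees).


cos(theta2) = (r^2 - L1^2 - L2^2) / (2*L1*L2)
cos(theta2) = (108.16 - 40.96 - 22.09) / 60.16
cos(theta2) = 0.749834
theta2 = 41.424 degrees


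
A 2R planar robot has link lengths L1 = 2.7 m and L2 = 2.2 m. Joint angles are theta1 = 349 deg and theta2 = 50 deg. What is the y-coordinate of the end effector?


Convert angles to radians: theta1 = 6.0912, theta2 = 0.8727
y = L1*sin(theta1) + L2*sin(theta1+theta2)
y = -0.5152 + 1.3845
y = 0.8693


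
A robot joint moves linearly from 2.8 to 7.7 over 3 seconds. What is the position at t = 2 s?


s = t/T = 2/3 = 0.6667
p(t) = p0 + (pf-p0)*s
= 2.8 + (7.7 - 2.8) * 0.6667
= 6.0667


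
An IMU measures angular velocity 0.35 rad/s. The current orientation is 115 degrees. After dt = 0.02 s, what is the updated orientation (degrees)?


delta_theta = w * dt = 0.35 * 0.02 = 0.007 rad
= 0.4011 deg
theta_new = 115 + 0.4011 = 115.4011 deg


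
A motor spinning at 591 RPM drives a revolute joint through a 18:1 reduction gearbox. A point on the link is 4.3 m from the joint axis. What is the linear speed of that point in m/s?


omega_motor = 591 * 2*pi/60 = 61.8894 rad/s
omega_joint = omega_motor / 18 = 3.4383 rad/s
v = omega_joint * r = 3.4383 * 4.3
= 14.7847 m/s


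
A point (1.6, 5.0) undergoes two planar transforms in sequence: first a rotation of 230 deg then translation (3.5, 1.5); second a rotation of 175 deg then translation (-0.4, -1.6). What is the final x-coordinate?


After transform 1:
x1 = cos(230)*1.6 - sin(230)*5.0 + 3.5 = 6.3018
y1 = sin(230)*1.6 + cos(230)*5.0 + 1.5 = -2.9396
After transform 2:
x2 = cos(175)*6.3018 - sin(175)*-2.9396 + -0.4
= -6.4216


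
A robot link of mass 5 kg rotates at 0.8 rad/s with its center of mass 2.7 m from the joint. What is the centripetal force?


F = m * omega^2 * r
= 5 * 0.8^2 * 2.7
= 5 * 0.64 * 2.7
= 8.64 N


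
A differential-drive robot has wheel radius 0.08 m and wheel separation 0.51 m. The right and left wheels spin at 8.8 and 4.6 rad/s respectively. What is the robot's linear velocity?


vR = r*wR = 0.08*8.8 = 0.704 m/s
vL = r*wL = 0.08*4.6 = 0.368 m/s
v = (vR+vL)/2 = 0.536 m/s
omega = (vR-vL)/L = 0.6588 rad/s
linear velocity = 0.536 m/s


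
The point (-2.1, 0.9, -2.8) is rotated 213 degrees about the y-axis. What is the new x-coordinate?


Rotation about y-axis: x' = x*cos(theta) + z*sin(theta)
= -2.1 * -0.8387 + -2.8 * -0.5446
= 3.2862


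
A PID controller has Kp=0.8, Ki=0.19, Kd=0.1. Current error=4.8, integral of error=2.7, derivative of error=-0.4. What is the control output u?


u = Kp*e + Ki*int(e) + Kd*de/dt
= 0.8*4.8 + 0.19*2.7 + 0.1*(-0.4)
= 3.84 + 0.513 + -0.04
= 4.313


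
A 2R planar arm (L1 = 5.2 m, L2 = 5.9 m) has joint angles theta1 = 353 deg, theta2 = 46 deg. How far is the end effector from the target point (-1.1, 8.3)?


End effector via forward kinematics:
x = L1*cos(t1) + L2*cos(t1+t2) = 9.7464
y = L1*sin(t1) + L2*sin(t1+t2) = 3.0793
Distance to target:
d = sqrt((-1.1 - 9.7464)^2 + (8.3 - 3.0793)^2)
= sqrt(117.6444 + 27.256)
= 12.0375 m


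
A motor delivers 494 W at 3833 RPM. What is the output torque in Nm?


omega = 3833 * 2*pi/60 = 401.3908 rad/s
tau = P / omega = 494 / 401.3908
= 1.2307 Nm


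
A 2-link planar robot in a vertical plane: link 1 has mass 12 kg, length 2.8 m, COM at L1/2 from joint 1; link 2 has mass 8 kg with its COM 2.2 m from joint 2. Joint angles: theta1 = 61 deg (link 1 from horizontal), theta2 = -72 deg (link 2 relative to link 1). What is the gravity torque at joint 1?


Horizontal distance from joint 1 to link-1 COM:
  x_c1 = (L1/2)*cos(t1) = 1.4 * 0.4848 = 0.6787 m
Horizontal distance from joint 1 to link-2 COM:
  x_c2 = L1*cos(t1) + Lc2*cos(t1+t2)
       = 2.8*0.4848 + 2.2*0.9816 = 3.517 m
tau1 = m1*g*x_c1 + m2*g*x_c2
     = 12*9.81*0.6787 + 8*9.81*3.517
     = 79.9005 + 276.0178
     = 355.9183 Nm


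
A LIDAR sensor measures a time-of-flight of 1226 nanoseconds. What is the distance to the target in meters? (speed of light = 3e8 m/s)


tof = 1226 ns = 1.226e-06 s
dist = c * tof / 2
= 3e8 * 1.226e-06 / 2
= 183.9 m


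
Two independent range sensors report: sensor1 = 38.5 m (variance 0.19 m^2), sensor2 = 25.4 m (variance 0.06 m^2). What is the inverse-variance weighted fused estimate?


w1 = (1/var1) / (1/var1 + 1/var2)
   = 5.2632 / (5.2632 + 16.6667) = 0.24
w2 = 1 - w1 = 0.76
fused = w1*s1 + w2*s2 = 9.24 + 19.304
= 28.544 m


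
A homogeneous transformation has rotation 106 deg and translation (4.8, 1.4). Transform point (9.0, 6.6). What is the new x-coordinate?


x' = cos(theta)*px - sin(theta)*py + tx
= -0.2756*9.0 - 0.9613*6.6 + 4.8
= -4.0251


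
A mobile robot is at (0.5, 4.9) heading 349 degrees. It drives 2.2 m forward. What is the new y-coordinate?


y_new = y0 + d*sin(theta)
= 4.9 + 2.2*sin(349)
= 4.9 + -0.4198
= 4.4802


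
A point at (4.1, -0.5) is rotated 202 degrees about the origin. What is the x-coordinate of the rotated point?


x' = x*cos(theta) - y*sin(theta)
cos(202 deg) = -0.9272, sin(202 deg) = -0.3746
x' = 4.1 * -0.9272 - -0.5 * -0.3746
= -3.8015 - 0.1873
= -3.9888


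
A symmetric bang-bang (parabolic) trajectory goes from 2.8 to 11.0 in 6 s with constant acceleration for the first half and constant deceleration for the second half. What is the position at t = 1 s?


Symmetric rest-to-rest: each phase covers (pf-p0)/2 in time T/2. 0.5*a*(T/2)^2 = (pf-p0)/2 => a = 4*(pf-p0)/T^2
a = 4*(11.0-2.8)/6^2 = 0.9111
t = 1 is in the acceleration phase (t <= T/2).
p = p0 + 0.5*a*t^2 = 2.8 + 0.5*0.9111*1^2
= 3.2556


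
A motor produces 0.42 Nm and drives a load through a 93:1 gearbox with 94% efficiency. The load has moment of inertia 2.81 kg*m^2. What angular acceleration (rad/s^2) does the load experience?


tau_out = tau_motor * N * eta
= 0.42 * 93 * 0.94 = 36.7164 Nm
alpha = tau_out / I = 36.7164 / 2.81
= 13.0663 rad/s^2


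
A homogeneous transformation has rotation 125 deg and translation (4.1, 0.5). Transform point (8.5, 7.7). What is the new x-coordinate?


x' = cos(theta)*px - sin(theta)*py + tx
= -0.5736*8.5 - 0.8192*7.7 + 4.1
= -7.0829


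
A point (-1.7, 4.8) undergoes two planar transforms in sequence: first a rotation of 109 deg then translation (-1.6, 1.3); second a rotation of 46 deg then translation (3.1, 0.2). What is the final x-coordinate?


After transform 1:
x1 = cos(109)*-1.7 - sin(109)*4.8 + -1.6 = -5.585
y1 = sin(109)*-1.7 + cos(109)*4.8 + 1.3 = -1.8701
After transform 2:
x2 = cos(46)*-5.585 - sin(46)*-1.8701 + 3.1
= 0.5656


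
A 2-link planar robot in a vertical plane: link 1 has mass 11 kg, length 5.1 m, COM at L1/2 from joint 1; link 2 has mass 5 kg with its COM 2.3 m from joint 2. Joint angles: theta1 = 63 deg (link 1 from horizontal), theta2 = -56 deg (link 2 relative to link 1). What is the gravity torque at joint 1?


Horizontal distance from joint 1 to link-1 COM:
  x_c1 = (L1/2)*cos(t1) = 2.55 * 0.454 = 1.1577 m
Horizontal distance from joint 1 to link-2 COM:
  x_c2 = L1*cos(t1) + Lc2*cos(t1+t2)
       = 5.1*0.454 + 2.3*0.9925 = 4.5982 m
tau1 = m1*g*x_c1 + m2*g*x_c2
     = 11*9.81*1.1577 + 5*9.81*4.5982
     = 124.9248 + 225.5421
     = 350.4669 Nm


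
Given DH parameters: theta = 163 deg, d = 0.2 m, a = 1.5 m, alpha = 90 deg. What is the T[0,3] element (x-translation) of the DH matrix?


T[0,3] = a * cos(theta)
= 1.5 * cos(163 deg)
= 1.5 * -0.9563
= -1.4345


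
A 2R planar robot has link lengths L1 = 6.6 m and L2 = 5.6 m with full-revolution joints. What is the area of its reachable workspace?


r_max = L1 + L2 = 12.2 m
r_min = |L1 - L2| = 1.0 m
Area = pi*(r_max^2 - r_min^2)
= pi*(148.84 - 1.0)
= pi * 147.84
= 464.4531 m^2


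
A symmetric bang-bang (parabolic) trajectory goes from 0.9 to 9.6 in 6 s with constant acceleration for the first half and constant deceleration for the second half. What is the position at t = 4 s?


Symmetric rest-to-rest: each phase covers (pf-p0)/2 in time T/2. 0.5*a*(T/2)^2 = (pf-p0)/2 => a = 4*(pf-p0)/T^2
a = 4*(9.6-0.9)/6^2 = 0.9667
t = 4 is in the deceleration phase (t > T/2).
p = pf - 0.5*a*(T-t)^2 = 9.6 - 0.5*0.9667*2^2
= 7.6667


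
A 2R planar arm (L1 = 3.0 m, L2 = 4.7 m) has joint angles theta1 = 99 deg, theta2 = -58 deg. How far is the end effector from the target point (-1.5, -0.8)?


End effector via forward kinematics:
x = L1*cos(t1) + L2*cos(t1+t2) = 3.0778
y = L1*sin(t1) + L2*sin(t1+t2) = 6.0465
Distance to target:
d = sqrt((-1.5 - 3.0778)^2 + (-0.8 - 6.0465)^2)
= sqrt(20.9565 + 46.8751)
= 8.236 m


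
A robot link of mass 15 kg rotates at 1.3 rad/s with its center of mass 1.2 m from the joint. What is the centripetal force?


F = m * omega^2 * r
= 15 * 1.3^2 * 1.2
= 15 * 1.69 * 1.2
= 30.42 N


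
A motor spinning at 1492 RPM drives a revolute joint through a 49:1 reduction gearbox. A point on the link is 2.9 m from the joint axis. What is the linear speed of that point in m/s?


omega_motor = 1492 * 2*pi/60 = 156.2419 rad/s
omega_joint = omega_motor / 49 = 3.1886 rad/s
v = omega_joint * r = 3.1886 * 2.9
= 9.247 m/s


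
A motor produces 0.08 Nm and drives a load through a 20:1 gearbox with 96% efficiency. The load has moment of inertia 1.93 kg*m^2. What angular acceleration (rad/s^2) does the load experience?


tau_out = tau_motor * N * eta
= 0.08 * 20 * 0.96 = 1.536 Nm
alpha = tau_out / I = 1.536 / 1.93
= 0.7959 rad/s^2


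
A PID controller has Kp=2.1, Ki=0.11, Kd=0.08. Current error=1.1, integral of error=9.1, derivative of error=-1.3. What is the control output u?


u = Kp*e + Ki*int(e) + Kd*de/dt
= 2.1*1.1 + 0.11*9.1 + 0.08*(-1.3)
= 2.31 + 1.001 + -0.104
= 3.207
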